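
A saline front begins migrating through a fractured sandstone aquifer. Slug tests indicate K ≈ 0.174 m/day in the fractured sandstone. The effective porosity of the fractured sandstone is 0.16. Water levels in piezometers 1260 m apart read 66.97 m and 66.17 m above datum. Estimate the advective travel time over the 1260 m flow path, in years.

5000

Hydraulic gradient i = (66.97 − 66.17) / 1260 = 0.8 / 1260 = 0.0006349.
Darcy flux q = K · i = 0.1740 × 0.0006349 = 0.0001105 m/day.
Seepage velocity v = q / n_e = 0.0001105 / 0.16 = 0.0006905 m/day.
Travel time t = L / v = 1260 / 0.0006905 = 1.825e+06 days = 4996 years.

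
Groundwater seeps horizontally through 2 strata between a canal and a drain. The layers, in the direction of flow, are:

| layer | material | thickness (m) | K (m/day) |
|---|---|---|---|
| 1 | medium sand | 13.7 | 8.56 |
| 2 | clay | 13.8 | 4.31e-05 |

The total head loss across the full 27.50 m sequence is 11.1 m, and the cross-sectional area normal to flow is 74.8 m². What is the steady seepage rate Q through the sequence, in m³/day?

0.00259

Flow is perpendicular to layering, so the layers act in series and the equivalent K is the thickness-weighted harmonic mean.
Total thickness L = 13.7 + 13.8 = 27.50 m.
Σ(b_i/K_i) = 13.7/8.56 + 13.8/4.31e-05 = 3.202e+05 d.
K_eq = L / Σ(b_i/K_i) = 27.50 / 3.202e+05 = 8.589e-05 m/day.
Q = K_eq · A · (Δh/L) = 8.589e-05 × 74.8 × (11.1/27.50) = 0.002593 m³/day.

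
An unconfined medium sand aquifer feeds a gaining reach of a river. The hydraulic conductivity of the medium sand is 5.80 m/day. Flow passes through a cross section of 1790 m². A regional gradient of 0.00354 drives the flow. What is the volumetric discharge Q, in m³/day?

Hydraulic gradient i = 0.00354.
Darcy's law: Q = K · A · i = 5.800 × 1790 × 0.003540 = 36.75 m³/day.

36.8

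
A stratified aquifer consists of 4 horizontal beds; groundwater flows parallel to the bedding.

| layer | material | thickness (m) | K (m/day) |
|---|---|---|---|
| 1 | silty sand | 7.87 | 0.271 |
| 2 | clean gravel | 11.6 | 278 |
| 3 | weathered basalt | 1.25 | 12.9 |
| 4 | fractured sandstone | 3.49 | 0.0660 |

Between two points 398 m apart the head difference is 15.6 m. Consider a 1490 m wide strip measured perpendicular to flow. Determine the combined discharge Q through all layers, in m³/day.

189000

Flow is parallel to layering, so each bed carries its own Darcy discharge and the transmissivities add.
Σ(K_i·b_i) = 0.271×7.87 + 278×11.6 + 12.9×1.25 + 0.0660×3.49 = 3243 m²/day.
Hydraulic gradient i = Δh / L = 15.6 / 398 = 0.03920.
Q = Σ(K_i·b_i) · W · i = 3243 × 1490 × 0.03920 = 1.894e+05 m³/day.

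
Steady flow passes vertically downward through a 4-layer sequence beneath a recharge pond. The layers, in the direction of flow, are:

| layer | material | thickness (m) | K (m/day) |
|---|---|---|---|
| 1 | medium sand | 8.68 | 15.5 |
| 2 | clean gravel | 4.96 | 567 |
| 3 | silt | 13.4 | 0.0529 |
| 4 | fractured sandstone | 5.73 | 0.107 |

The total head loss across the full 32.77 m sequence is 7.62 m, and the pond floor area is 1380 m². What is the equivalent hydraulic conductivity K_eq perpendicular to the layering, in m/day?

Flow is perpendicular to layering, so the layers act in series and the equivalent K is the thickness-weighted harmonic mean.
Total thickness L = 8.68 + 4.96 + 13.4 + 5.73 = 32.77 m.
Σ(b_i/K_i) = 8.68/15.5 + 4.96/567 + 13.4/0.0529 + 5.73/0.107 = 307.4 d.
K_eq = L / Σ(b_i/K_i) = 32.77 / 307.4 = 0.1066 m/day.

0.107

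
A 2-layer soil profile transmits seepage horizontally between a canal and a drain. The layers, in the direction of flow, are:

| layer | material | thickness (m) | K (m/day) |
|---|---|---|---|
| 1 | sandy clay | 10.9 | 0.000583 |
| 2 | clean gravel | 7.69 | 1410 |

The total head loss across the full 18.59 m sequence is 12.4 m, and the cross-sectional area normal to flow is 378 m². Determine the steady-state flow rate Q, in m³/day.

Flow is perpendicular to layering, so the layers act in series and the equivalent K is the thickness-weighted harmonic mean.
Total thickness L = 10.9 + 7.69 = 18.59 m.
Σ(b_i/K_i) = 10.9/0.000583 + 7.69/1410 = 18696 d.
K_eq = L / Σ(b_i/K_i) = 18.59 / 18696 = 0.0009943 m/day.
Q = K_eq · A · (Δh/L) = 0.0009943 × 378 × (12.4/18.59) = 0.2507 m³/day.

0.251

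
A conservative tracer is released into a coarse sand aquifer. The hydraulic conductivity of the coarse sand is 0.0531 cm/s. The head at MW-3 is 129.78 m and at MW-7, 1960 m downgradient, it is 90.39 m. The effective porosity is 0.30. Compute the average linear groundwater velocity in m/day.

3.07

Convert K: 0.0531 cm/s × 864 = 45.88 m/day.
Hydraulic gradient i = (129.78 − 90.39) / 1960 = 39.39 / 1960 = 0.02010.
Darcy flux q = K · i = 45.88 × 0.02010 = 0.9220 m/day.
Seepage velocity v = q / n_e = 0.9220 / 0.30 = 3.073 m/day.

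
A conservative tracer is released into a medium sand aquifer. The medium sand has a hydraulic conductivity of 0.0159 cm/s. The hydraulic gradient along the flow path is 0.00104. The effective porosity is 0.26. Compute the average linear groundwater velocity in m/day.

Convert K: 0.0159 cm/s × 864 = 13.74 m/day.
Hydraulic gradient i = 0.00104.
Darcy flux q = K · i = 13.74 × 0.001040 = 0.01429 m/day.
Seepage velocity v = q / n_e = 0.01429 / 0.26 = 0.05495 m/day.

0.0550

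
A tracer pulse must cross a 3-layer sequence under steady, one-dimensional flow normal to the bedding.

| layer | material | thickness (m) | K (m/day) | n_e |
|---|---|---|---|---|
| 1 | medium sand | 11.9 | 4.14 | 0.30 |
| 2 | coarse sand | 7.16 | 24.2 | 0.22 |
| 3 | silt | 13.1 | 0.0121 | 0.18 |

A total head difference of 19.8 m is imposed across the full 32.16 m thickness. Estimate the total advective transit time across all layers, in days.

With flow normal to the layers, continuity requires the same specific discharge q through every layer.
Σ(b_i/K_i) = 11.9/4.14 + 7.16/24.2 + 13.1/0.0121 = 1086 d.
q = Δh / Σ(b_i/K_i) = 19.8 / 1086 = 0.01824 m/day.
In each layer the seepage velocity is v_i = q/n_i, so the layer transit time is t_i = b_i·n_i / q:
  layer 1 (medium sand): t_1 = 11.9 × 0.30 / 0.01824 = 195.8 d
  layer 2 (coarse sand): t_2 = 7.16 × 0.22 / 0.01824 = 86.38 d
  layer 3 (silt): t_3 = 13.1 × 0.18 / 0.01824 = 129.3 d
Total t = Σ t_i = 411.5 days.

411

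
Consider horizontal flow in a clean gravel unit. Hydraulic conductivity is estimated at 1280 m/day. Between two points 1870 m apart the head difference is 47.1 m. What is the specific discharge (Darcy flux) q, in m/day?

32.2

Hydraulic gradient i = Δh / L = 47.1 / 1870 = 0.02519.
Specific discharge q = K · i = 1280 × 0.02519 = 32.24 m/day.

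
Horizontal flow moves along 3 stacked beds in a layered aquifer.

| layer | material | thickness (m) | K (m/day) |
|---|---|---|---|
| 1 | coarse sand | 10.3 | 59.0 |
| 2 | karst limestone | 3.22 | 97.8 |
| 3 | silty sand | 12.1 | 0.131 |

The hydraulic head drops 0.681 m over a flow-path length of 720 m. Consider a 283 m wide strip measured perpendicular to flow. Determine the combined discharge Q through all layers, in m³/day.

Flow is parallel to layering, so each bed carries its own Darcy discharge and the transmissivities add.
Σ(K_i·b_i) = 59.0×10.3 + 97.8×3.22 + 0.131×12.1 = 924.2 m²/day.
Hydraulic gradient i = Δh / L = 0.681 / 720 = 0.0009458.
Q = Σ(K_i·b_i) · W · i = 924.2 × 283 × 0.0009458 = 247.4 m³/day.

247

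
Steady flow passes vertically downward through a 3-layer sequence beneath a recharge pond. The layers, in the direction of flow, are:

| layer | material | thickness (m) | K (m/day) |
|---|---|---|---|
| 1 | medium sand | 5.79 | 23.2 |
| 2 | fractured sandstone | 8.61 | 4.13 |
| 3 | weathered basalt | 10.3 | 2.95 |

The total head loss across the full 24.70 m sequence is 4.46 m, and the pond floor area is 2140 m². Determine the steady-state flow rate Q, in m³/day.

Flow is perpendicular to layering, so the layers act in series and the equivalent K is the thickness-weighted harmonic mean.
Total thickness L = 5.79 + 8.61 + 10.3 = 24.70 m.
Σ(b_i/K_i) = 5.79/23.2 + 8.61/4.13 + 10.3/2.95 = 5.826 d.
K_eq = L / Σ(b_i/K_i) = 24.70 / 5.826 = 4.240 m/day.
Q = K_eq · A · (Δh/L) = 4.240 × 2140 × (4.46/24.70) = 1638 m³/day.

1640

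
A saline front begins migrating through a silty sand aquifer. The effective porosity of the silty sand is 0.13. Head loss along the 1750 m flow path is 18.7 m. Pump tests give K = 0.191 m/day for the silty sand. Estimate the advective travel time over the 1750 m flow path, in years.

305

Hydraulic gradient i = Δh / L = 18.7 / 1750 = 0.01069.
Darcy flux q = K · i = 0.1910 × 0.01069 = 0.002041 m/day.
Seepage velocity v = q / n_e = 0.002041 / 0.13 = 0.01570 m/day.
Travel time t = L / v = 1750 / 0.01570 = 1.115e+05 days = 305.2 years.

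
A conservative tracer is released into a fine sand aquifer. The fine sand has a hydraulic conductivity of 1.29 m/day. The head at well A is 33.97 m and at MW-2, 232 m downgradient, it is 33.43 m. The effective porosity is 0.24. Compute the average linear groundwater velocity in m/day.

0.0125

Hydraulic gradient i = (33.97 − 33.43) / 232 = 0.54 / 232 = 0.002328.
Darcy flux q = K · i = 1.290 × 0.002328 = 0.003003 m/day.
Seepage velocity v = q / n_e = 0.003003 / 0.24 = 0.01251 m/day.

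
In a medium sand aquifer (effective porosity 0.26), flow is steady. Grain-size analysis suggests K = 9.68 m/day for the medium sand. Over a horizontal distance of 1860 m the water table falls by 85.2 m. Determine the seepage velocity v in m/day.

1.71

Hydraulic gradient i = Δh / L = 85.2 / 1860 = 0.04581.
Darcy flux q = K · i = 9.680 × 0.04581 = 0.4434 m/day.
Seepage velocity v = q / n_e = 0.4434 / 0.26 = 1.705 m/day.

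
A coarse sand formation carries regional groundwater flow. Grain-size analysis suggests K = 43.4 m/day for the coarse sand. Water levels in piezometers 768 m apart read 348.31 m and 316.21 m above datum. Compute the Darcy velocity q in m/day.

Hydraulic gradient i = (348.31 − 316.21) / 768 = 32.1 / 768 = 0.04180.
Specific discharge q = K · i = 43.40 × 0.04180 = 1.814 m/day.

1.81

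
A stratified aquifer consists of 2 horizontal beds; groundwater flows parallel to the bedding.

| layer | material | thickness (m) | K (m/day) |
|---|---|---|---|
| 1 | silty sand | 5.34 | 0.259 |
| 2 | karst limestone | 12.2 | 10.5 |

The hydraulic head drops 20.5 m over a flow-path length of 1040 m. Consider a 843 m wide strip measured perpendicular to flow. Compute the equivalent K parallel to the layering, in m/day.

Flow is parallel to layering, so each bed carries its own Darcy discharge and the transmissivities add.
Σ(K_i·b_i) = 0.259×5.34 + 10.5×12.2 = 129.5 m²/day.
Total thickness b = 17.54 m, so K_eq = Σ(K_i·b_i)/b = 7.382 m/day.

7.38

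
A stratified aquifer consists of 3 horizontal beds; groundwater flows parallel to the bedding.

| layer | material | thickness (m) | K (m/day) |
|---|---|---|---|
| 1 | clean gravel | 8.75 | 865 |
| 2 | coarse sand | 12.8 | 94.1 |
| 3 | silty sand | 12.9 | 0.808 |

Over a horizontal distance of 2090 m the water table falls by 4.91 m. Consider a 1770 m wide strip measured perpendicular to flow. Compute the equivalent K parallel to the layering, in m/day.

Flow is parallel to layering, so each bed carries its own Darcy discharge and the transmissivities add.
Σ(K_i·b_i) = 865×8.75 + 94.1×12.8 + 0.808×12.9 = 8784 m²/day.
Total thickness b = 34.45 m, so K_eq = Σ(K_i·b_i)/b = 255.0 m/day.

255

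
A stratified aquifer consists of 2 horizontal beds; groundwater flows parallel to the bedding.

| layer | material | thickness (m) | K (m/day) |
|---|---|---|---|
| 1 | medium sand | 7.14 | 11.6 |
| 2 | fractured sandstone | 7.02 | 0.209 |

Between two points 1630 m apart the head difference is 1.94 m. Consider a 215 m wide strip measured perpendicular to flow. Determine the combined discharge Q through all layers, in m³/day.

21.6

Flow is parallel to layering, so each bed carries its own Darcy discharge and the transmissivities add.
Σ(K_i·b_i) = 11.6×7.14 + 0.209×7.02 = 84.29 m²/day.
Hydraulic gradient i = Δh / L = 1.94 / 1630 = 0.001190.
Q = Σ(K_i·b_i) · W · i = 84.29 × 215 × 0.001190 = 21.57 m³/day.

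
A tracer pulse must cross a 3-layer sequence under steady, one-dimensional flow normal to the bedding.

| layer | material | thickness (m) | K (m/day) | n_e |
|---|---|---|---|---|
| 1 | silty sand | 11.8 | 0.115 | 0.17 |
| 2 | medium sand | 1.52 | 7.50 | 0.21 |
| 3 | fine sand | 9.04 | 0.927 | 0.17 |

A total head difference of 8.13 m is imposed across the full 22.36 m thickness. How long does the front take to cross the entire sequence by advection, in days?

With flow normal to the layers, continuity requires the same specific discharge q through every layer.
Σ(b_i/K_i) = 11.8/0.115 + 1.52/7.50 + 9.04/0.927 = 112.6 d.
q = Δh / Σ(b_i/K_i) = 8.13 / 112.6 = 0.07223 m/day.
In each layer the seepage velocity is v_i = q/n_i, so the layer transit time is t_i = b_i·n_i / q:
  layer 1 (silty sand): t_1 = 11.8 × 0.17 / 0.07223 = 27.77 d
  layer 2 (medium sand): t_2 = 1.52 × 0.21 / 0.07223 = 4.419 d
  layer 3 (fine sand): t_3 = 9.04 × 0.17 / 0.07223 = 21.28 d
Total t = Σ t_i = 53.47 days.

53.5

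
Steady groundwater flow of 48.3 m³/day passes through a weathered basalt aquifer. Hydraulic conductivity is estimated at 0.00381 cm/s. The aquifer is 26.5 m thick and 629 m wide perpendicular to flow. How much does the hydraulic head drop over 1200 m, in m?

1.06

Convert K: 0.00381 cm/s × 864 = 3.292 m/day.
Cross-sectional area A = 629 × 26.5 = 16668 m².
From Q = K·A·i, i = Q / (K·A) = 48.3 / (3.292 × 16668) = 0.0008803.
Head loss Δh = i · L = 0.0008803 × 1200 = 1.056 m.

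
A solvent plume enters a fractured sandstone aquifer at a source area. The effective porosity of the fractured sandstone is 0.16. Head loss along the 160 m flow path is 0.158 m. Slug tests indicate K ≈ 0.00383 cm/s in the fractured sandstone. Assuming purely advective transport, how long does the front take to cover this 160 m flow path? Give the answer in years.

21.4

Convert K: 0.00383 cm/s × 864 = 3.309 m/day.
Hydraulic gradient i = Δh / L = 0.158 / 160 = 0.0009875.
Darcy flux q = K · i = 3.309 × 0.0009875 = 0.003268 m/day.
Seepage velocity v = q / n_e = 0.003268 / 0.16 = 0.02042 m/day.
Travel time t = L / v = 160 / 0.02042 = 7834 days = 21.45 years.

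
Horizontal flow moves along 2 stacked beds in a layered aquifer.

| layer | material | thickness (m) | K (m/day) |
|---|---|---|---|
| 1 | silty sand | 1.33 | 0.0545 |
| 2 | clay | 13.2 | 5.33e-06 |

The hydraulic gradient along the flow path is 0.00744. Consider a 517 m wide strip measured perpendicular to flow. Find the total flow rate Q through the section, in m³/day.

0.279

Flow is parallel to layering, so each bed carries its own Darcy discharge and the transmissivities add.
Σ(K_i·b_i) = 0.0545×1.33 + 5.33e-06×13.2 = 0.07256 m²/day.
Hydraulic gradient i = 0.00744.
Q = Σ(K_i·b_i) · W · i = 0.07256 × 517 × 0.007440 = 0.2791 m³/day.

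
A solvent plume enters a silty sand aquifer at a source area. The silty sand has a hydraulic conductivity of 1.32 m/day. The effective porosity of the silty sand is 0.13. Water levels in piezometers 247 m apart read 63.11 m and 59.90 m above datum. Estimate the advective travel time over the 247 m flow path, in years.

Hydraulic gradient i = (63.11 − 59.90) / 247 = 3.21 / 247 = 0.01300.
Darcy flux q = K · i = 1.320 × 0.01300 = 0.01715 m/day.
Seepage velocity v = q / n_e = 0.01715 / 0.13 = 0.1320 m/day.
Travel time t = L / v = 247 / 0.1320 = 1872 days = 5.125 years.

5.12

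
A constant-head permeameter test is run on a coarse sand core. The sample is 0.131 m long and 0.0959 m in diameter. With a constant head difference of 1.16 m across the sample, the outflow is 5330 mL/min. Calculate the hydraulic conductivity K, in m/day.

120

Cross-sectional area A = π·(d/2)² = π × (0.0959/2)² = 0.007223 m².
Convert discharge: 5330 mL/min = 8.883e-05 m³/s.
Darcy's law rearranged: K = Q·L / (A·Δh) = 8.883e-05 × 0.131 / (0.007223 × 1.16) = 0.001389 m/s = 120.0 m/day.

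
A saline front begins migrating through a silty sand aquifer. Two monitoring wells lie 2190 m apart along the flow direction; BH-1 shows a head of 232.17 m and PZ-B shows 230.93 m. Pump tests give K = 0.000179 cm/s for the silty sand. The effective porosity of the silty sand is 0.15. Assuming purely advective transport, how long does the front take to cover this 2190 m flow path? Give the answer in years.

10300

Convert K: 0.000179 cm/s × 864 = 0.1547 m/day.
Hydraulic gradient i = (232.17 − 230.93) / 2190 = 1.24 / 2190 = 0.0005662.
Darcy flux q = K · i = 0.1547 × 0.0005662 = 8.757e-05 m/day.
Seepage velocity v = q / n_e = 8.757e-05 / 0.15 = 0.0005838 m/day.
Travel time t = L / v = 2190 / 0.0005838 = 3.751e+06 days = 10271 years.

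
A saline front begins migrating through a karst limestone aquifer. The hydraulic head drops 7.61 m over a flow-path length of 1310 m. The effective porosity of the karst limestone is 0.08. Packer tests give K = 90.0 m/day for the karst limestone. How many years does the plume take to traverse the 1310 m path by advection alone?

Hydraulic gradient i = Δh / L = 7.61 / 1310 = 0.005809.
Darcy flux q = K · i = 90.00 × 0.005809 = 0.5228 m/day.
Seepage velocity v = q / n_e = 0.5228 / 0.08 = 6.535 m/day.
Travel time t = L / v = 1310 / 6.535 = 200.4 days = 0.5488 years.

0.549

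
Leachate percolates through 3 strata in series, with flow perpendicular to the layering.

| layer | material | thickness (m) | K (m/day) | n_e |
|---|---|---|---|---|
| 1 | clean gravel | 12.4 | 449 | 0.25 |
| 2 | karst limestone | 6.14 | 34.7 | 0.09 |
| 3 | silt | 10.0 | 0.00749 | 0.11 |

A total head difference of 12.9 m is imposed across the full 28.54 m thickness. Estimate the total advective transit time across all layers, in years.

1.35

With flow normal to the layers, continuity requires the same specific discharge q through every layer.
Σ(b_i/K_i) = 12.4/449 + 6.14/34.7 + 10.0/0.00749 = 1335 d.
q = Δh / Σ(b_i/K_i) = 12.9 / 1335 = 0.009661 m/day.
In each layer the seepage velocity is v_i = q/n_i, so the layer transit time is t_i = b_i·n_i / q:
  layer 1 (clean gravel): t_1 = 12.4 × 0.25 / 0.009661 = 320.9 d
  layer 2 (karst limestone): t_2 = 6.14 × 0.09 / 0.009661 = 57.20 d
  layer 3 (silt): t_3 = 10.0 × 0.11 / 0.009661 = 113.9 d
Total t = Σ t_i = 492.0 days = 1.347 years.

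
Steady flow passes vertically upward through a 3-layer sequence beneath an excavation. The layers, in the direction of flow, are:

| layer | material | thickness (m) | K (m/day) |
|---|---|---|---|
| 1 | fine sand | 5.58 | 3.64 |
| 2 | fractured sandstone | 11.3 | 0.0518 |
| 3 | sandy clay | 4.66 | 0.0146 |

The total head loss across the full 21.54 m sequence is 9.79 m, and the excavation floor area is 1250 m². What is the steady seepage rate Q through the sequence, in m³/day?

Flow is perpendicular to layering, so the layers act in series and the equivalent K is the thickness-weighted harmonic mean.
Total thickness L = 5.58 + 11.3 + 4.66 = 21.54 m.
Σ(b_i/K_i) = 5.58/3.64 + 11.3/0.0518 + 4.66/0.0146 = 538.9 d.
K_eq = L / Σ(b_i/K_i) = 21.54 / 538.9 = 0.03997 m/day.
Q = K_eq · A · (Δh/L) = 0.03997 × 1250 × (9.79/21.54) = 22.71 m³/day.

22.7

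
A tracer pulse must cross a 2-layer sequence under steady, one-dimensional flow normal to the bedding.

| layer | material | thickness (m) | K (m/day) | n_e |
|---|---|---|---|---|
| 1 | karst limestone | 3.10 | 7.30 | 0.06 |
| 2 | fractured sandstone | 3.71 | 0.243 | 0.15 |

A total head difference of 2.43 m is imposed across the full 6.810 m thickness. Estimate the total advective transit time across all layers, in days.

With flow normal to the layers, continuity requires the same specific discharge q through every layer.
Σ(b_i/K_i) = 3.10/7.30 + 3.71/0.243 = 15.69 d.
q = Δh / Σ(b_i/K_i) = 2.43 / 15.69 = 0.1549 m/day.
In each layer the seepage velocity is v_i = q/n_i, so the layer transit time is t_i = b_i·n_i / q:
  layer 1 (karst limestone): t_1 = 3.10 × 0.06 / 0.1549 = 1.201 d
  layer 2 (fractured sandstone): t_2 = 3.71 × 0.15 / 0.1549 = 3.594 d
Total t = Σ t_i = 4.795 days.

4.79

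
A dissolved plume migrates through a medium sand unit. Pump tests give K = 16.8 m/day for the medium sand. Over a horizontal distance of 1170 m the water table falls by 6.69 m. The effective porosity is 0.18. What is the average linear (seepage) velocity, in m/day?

Hydraulic gradient i = Δh / L = 6.69 / 1170 = 0.005718.
Darcy flux q = K · i = 16.80 × 0.005718 = 0.09606 m/day.
Seepage velocity v = q / n_e = 0.09606 / 0.18 = 0.5337 m/day.

0.534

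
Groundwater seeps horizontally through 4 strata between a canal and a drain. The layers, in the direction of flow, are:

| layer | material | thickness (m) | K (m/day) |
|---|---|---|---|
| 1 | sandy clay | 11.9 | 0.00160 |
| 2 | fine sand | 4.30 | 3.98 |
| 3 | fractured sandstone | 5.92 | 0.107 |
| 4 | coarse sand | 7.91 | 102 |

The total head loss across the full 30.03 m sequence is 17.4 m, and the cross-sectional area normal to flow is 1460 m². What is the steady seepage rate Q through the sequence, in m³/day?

3.39

Flow is perpendicular to layering, so the layers act in series and the equivalent K is the thickness-weighted harmonic mean.
Total thickness L = 11.9 + 4.30 + 5.92 + 7.91 = 30.03 m.
Σ(b_i/K_i) = 11.9/0.00160 + 4.30/3.98 + 5.92/0.107 + 7.91/102 = 7494 d.
K_eq = L / Σ(b_i/K_i) = 30.03 / 7494 = 0.004007 m/day.
Q = K_eq · A · (Δh/L) = 0.004007 × 1460 × (17.4/30.03) = 3.390 m³/day.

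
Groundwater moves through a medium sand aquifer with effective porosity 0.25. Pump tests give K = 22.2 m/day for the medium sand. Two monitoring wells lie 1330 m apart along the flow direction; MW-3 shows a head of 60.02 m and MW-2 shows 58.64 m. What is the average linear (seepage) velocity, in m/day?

0.0921

Hydraulic gradient i = (60.02 − 58.64) / 1330 = 1.38 / 1330 = 0.001038.
Darcy flux q = K · i = 22.20 × 0.001038 = 0.02303 m/day.
Seepage velocity v = q / n_e = 0.02303 / 0.25 = 0.09214 m/day.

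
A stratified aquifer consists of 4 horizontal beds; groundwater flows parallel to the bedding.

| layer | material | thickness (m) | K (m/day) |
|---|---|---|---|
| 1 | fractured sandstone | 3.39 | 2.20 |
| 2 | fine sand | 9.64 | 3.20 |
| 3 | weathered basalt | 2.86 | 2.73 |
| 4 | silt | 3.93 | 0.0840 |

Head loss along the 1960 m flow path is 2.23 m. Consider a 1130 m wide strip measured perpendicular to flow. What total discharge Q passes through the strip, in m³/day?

Flow is parallel to layering, so each bed carries its own Darcy discharge and the transmissivities add.
Σ(K_i·b_i) = 2.20×3.39 + 3.20×9.64 + 2.73×2.86 + 0.0840×3.93 = 46.44 m²/day.
Hydraulic gradient i = Δh / L = 2.23 / 1960 = 0.001138.
Q = Σ(K_i·b_i) · W · i = 46.44 × 1130 × 0.001138 = 59.71 m³/day.

59.7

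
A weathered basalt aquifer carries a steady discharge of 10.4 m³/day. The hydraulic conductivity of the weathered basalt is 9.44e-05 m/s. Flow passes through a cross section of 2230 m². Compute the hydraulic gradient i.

Convert K: 9.44e-05 m/s × 86400 = 8.156 m/day.
From Q = K·A·i, i = Q / (K·A) = 10.4 / (8.156 × 2230) = 0.0005718.

0.000572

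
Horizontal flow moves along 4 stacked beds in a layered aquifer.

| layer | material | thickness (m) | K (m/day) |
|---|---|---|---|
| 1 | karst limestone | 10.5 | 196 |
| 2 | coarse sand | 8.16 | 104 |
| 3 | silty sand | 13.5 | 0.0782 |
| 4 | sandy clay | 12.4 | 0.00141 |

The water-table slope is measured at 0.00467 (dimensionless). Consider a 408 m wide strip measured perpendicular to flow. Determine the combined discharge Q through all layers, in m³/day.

Flow is parallel to layering, so each bed carries its own Darcy discharge and the transmissivities add.
Σ(K_i·b_i) = 196×10.5 + 104×8.16 + 0.0782×13.5 + 0.00141×12.4 = 2908 m²/day.
Hydraulic gradient i = 0.00467.
Q = Σ(K_i·b_i) · W · i = 2908 × 408 × 0.004670 = 5540 m³/day.

5540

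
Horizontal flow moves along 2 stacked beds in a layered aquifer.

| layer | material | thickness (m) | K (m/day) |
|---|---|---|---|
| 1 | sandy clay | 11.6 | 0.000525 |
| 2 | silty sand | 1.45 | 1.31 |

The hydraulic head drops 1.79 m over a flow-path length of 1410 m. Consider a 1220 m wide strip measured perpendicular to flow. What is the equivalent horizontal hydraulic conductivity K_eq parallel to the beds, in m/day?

Flow is parallel to layering, so each bed carries its own Darcy discharge and the transmissivities add.
Σ(K_i·b_i) = 0.000525×11.6 + 1.31×1.45 = 1.906 m²/day.
Total thickness b = 13.05 m, so K_eq = Σ(K_i·b_i)/b = 0.1460 m/day.

0.146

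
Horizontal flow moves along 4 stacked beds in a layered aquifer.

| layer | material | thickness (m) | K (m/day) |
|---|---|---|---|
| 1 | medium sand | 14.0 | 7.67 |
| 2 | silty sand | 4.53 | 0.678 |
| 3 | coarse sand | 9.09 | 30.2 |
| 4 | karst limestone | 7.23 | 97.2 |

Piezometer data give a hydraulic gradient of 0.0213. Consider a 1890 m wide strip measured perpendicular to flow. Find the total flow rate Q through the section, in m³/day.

Flow is parallel to layering, so each bed carries its own Darcy discharge and the transmissivities add.
Σ(K_i·b_i) = 7.67×14.0 + 0.678×4.53 + 30.2×9.09 + 97.2×7.23 = 1088 m²/day.
Hydraulic gradient i = 0.0213.
Q = Σ(K_i·b_i) · W · i = 1088 × 1890 × 0.02130 = 43789 m³/day.

43800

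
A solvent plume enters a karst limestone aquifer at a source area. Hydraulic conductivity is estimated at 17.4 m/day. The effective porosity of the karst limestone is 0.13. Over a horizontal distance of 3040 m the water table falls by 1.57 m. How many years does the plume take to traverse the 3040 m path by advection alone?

120

Hydraulic gradient i = Δh / L = 1.57 / 3040 = 0.0005164.
Darcy flux q = K · i = 17.40 × 0.0005164 = 0.008986 m/day.
Seepage velocity v = q / n_e = 0.008986 / 0.13 = 0.06912 m/day.
Travel time t = L / v = 3040 / 0.06912 = 43979 days = 120.4 years.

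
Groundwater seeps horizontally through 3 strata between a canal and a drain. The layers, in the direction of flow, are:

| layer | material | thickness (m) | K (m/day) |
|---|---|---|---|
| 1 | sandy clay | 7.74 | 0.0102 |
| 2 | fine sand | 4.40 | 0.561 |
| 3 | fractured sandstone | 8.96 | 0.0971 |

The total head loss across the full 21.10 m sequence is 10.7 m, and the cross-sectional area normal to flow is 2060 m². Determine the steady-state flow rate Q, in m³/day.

25.7

Flow is perpendicular to layering, so the layers act in series and the equivalent K is the thickness-weighted harmonic mean.
Total thickness L = 7.74 + 4.40 + 8.96 = 21.10 m.
Σ(b_i/K_i) = 7.74/0.0102 + 4.40/0.561 + 8.96/0.0971 = 858.9 d.
K_eq = L / Σ(b_i/K_i) = 21.10 / 858.9 = 0.02457 m/day.
Q = K_eq · A · (Δh/L) = 0.02457 × 2060 × (10.7/21.10) = 25.66 m³/day.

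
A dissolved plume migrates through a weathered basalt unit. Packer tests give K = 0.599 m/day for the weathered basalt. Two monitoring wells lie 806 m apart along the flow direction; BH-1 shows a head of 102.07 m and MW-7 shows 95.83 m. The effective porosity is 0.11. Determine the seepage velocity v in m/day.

0.0422

Hydraulic gradient i = (102.07 − 95.83) / 806 = 6.24 / 806 = 0.007742.
Darcy flux q = K · i = 0.5990 × 0.007742 = 0.004637 m/day.
Seepage velocity v = q / n_e = 0.004637 / 0.11 = 0.04216 m/day.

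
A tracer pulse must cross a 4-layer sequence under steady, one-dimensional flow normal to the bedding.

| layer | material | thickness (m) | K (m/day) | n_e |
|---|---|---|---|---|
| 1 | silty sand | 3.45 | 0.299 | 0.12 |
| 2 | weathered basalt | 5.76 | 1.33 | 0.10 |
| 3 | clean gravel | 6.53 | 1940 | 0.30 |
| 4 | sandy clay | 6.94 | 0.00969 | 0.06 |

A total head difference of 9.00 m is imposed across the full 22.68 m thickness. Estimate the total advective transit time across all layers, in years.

With flow normal to the layers, continuity requires the same specific discharge q through every layer.
Σ(b_i/K_i) = 3.45/0.299 + 5.76/1.33 + 6.53/1940 + 6.94/0.00969 = 732.1 d.
q = Δh / Σ(b_i/K_i) = 9.00 / 732.1 = 0.01229 m/day.
In each layer the seepage velocity is v_i = q/n_i, so the layer transit time is t_i = b_i·n_i / q:
  layer 1 (silty sand): t_1 = 3.45 × 0.12 / 0.01229 = 33.68 d
  layer 2 (weathered basalt): t_2 = 5.76 × 0.10 / 0.01229 = 46.85 d
  layer 3 (clean gravel): t_3 = 6.53 × 0.30 / 0.01229 = 159.3 d
  layer 4 (sandy clay): t_4 = 6.94 × 0.06 / 0.01229 = 33.87 d
Total t = Σ t_i = 273.7 days = 0.7495 years.

0.749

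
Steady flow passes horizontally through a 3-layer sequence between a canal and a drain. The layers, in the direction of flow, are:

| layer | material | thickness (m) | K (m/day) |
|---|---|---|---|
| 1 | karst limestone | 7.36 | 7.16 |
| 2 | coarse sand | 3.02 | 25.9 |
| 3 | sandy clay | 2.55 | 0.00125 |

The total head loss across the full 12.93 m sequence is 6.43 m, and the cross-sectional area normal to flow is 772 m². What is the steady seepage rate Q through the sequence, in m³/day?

2.43

Flow is perpendicular to layering, so the layers act in series and the equivalent K is the thickness-weighted harmonic mean.
Total thickness L = 7.36 + 3.02 + 2.55 = 12.93 m.
Σ(b_i/K_i) = 7.36/7.16 + 3.02/25.9 + 2.55/0.00125 = 2041 d.
K_eq = L / Σ(b_i/K_i) = 12.93 / 2041 = 0.006335 m/day.
Q = K_eq · A · (Δh/L) = 0.006335 × 772 × (6.43/12.93) = 2.432 m³/day.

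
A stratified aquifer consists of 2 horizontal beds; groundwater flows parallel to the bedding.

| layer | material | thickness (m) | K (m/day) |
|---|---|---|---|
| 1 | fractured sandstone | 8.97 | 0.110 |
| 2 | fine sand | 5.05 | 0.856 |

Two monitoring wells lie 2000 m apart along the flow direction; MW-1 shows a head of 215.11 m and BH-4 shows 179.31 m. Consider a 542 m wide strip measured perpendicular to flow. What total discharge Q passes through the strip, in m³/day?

Flow is parallel to layering, so each bed carries its own Darcy discharge and the transmissivities add.
Σ(K_i·b_i) = 0.110×8.97 + 0.856×5.05 = 5.309 m²/day.
Hydraulic gradient i = (215.11 − 179.31) / 2000 = 35.8 / 2000 = 0.01790.
Q = Σ(K_i·b_i) · W · i = 5.309 × 542 × 0.01790 = 51.51 m³/day.

51.5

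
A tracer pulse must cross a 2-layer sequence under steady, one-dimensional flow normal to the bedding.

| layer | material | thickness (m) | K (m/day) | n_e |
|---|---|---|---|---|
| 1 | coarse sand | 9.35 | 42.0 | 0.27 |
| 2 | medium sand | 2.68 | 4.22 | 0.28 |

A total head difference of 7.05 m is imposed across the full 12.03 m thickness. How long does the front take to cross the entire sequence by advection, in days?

0.398

With flow normal to the layers, continuity requires the same specific discharge q through every layer.
Σ(b_i/K_i) = 9.35/42.0 + 2.68/4.22 = 0.8577 d.
q = Δh / Σ(b_i/K_i) = 7.05 / 0.8577 = 8.220 m/day.
In each layer the seepage velocity is v_i = q/n_i, so the layer transit time is t_i = b_i·n_i / q:
  layer 1 (coarse sand): t_1 = 9.35 × 0.27 / 8.220 = 0.3071 d
  layer 2 (medium sand): t_2 = 2.68 × 0.28 / 8.220 = 0.09129 d
Total t = Σ t_i = 0.3984 days.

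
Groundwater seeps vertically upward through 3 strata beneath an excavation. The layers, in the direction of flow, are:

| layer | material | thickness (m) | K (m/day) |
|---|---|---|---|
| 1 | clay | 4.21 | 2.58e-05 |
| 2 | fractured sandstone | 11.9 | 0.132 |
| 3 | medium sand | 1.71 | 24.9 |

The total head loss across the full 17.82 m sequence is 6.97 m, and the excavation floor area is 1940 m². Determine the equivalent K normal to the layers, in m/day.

Flow is perpendicular to layering, so the layers act in series and the equivalent K is the thickness-weighted harmonic mean.
Total thickness L = 4.21 + 11.9 + 1.71 = 17.82 m.
Σ(b_i/K_i) = 4.21/2.58e-05 + 11.9/0.132 + 1.71/24.9 = 1.633e+05 d.
K_eq = L / Σ(b_i/K_i) = 17.82 / 1.633e+05 = 0.0001091 m/day.

0.000109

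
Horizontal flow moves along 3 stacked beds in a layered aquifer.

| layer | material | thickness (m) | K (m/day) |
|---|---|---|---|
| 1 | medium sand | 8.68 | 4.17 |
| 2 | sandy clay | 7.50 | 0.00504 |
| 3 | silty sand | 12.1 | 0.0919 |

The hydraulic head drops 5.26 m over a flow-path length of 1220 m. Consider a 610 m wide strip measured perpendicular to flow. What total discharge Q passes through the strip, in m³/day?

Flow is parallel to layering, so each bed carries its own Darcy discharge and the transmissivities add.
Σ(K_i·b_i) = 4.17×8.68 + 0.00504×7.50 + 0.0919×12.1 = 37.35 m²/day.
Hydraulic gradient i = Δh / L = 5.26 / 1220 = 0.004311.
Q = Σ(K_i·b_i) · W · i = 37.35 × 610 × 0.004311 = 98.22 m³/day.

98.2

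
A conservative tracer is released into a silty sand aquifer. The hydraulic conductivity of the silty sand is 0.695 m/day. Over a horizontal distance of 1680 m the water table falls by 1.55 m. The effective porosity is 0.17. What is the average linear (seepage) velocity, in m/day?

0.00377

Hydraulic gradient i = Δh / L = 1.55 / 1680 = 0.0009226.
Darcy flux q = K · i = 0.6950 × 0.0009226 = 0.0006412 m/day.
Seepage velocity v = q / n_e = 0.0006412 / 0.17 = 0.003772 m/day.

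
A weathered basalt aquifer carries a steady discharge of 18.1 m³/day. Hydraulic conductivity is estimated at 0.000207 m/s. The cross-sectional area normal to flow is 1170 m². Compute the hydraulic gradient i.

Convert K: 0.000207 m/s × 86400 = 17.88 m/day.
From Q = K·A·i, i = Q / (K·A) = 18.1 / (17.88 × 1170) = 0.0008650.

0.000865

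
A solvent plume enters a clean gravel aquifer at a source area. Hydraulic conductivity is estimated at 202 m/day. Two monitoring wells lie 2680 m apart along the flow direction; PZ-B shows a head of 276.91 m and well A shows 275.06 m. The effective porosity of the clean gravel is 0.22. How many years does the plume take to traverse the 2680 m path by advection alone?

11.6

Hydraulic gradient i = (276.91 − 275.06) / 2680 = 1.85 / 2680 = 0.0006903.
Darcy flux q = K · i = 202.0 × 0.0006903 = 0.1394 m/day.
Seepage velocity v = q / n_e = 0.1394 / 0.22 = 0.6338 m/day.
Travel time t = L / v = 2680 / 0.6338 = 4228 days = 11.58 years.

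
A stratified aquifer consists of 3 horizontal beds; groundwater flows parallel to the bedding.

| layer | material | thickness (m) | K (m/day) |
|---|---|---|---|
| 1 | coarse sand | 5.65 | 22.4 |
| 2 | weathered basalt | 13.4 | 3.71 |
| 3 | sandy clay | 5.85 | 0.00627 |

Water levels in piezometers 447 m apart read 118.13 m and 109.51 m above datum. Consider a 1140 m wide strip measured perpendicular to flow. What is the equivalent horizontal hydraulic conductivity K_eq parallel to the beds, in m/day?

Flow is parallel to layering, so each bed carries its own Darcy discharge and the transmissivities add.
Σ(K_i·b_i) = 22.4×5.65 + 3.71×13.4 + 0.00627×5.85 = 176.3 m²/day.
Total thickness b = 24.90 m, so K_eq = Σ(K_i·b_i)/b = 7.081 m/day.

7.08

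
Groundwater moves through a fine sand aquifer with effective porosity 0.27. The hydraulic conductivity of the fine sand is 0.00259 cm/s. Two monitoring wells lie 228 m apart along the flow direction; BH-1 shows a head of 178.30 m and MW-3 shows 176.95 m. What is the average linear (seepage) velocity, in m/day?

Convert K: 0.00259 cm/s × 864 = 2.238 m/day.
Hydraulic gradient i = (178.30 − 176.95) / 228 = 1.35 / 228 = 0.005921.
Darcy flux q = K · i = 2.238 × 0.005921 = 0.01325 m/day.
Seepage velocity v = q / n_e = 0.01325 / 0.27 = 0.04907 m/day.

0.0491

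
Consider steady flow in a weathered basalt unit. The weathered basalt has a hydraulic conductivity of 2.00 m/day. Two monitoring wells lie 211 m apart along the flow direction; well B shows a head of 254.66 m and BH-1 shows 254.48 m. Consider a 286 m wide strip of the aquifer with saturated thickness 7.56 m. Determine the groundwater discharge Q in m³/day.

3.69

Cross-sectional area A = 286 × 7.56 = 2162 m².
Hydraulic gradient i = (254.66 − 254.48) / 211 = 0.18 / 211 = 0.0008531.
Darcy's law: Q = K · A · i = 2.000 × 2162 × 0.0008531 = 3.689 m³/day.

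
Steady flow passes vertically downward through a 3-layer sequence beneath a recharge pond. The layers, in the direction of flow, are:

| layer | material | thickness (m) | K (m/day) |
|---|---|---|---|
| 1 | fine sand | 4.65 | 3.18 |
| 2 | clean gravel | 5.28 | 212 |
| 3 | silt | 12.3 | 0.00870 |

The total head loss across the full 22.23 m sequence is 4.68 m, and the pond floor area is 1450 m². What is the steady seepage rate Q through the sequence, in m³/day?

Flow is perpendicular to layering, so the layers act in series and the equivalent K is the thickness-weighted harmonic mean.
Total thickness L = 4.65 + 5.28 + 12.3 = 22.23 m.
Σ(b_i/K_i) = 4.65/3.18 + 5.28/212 + 12.3/0.00870 = 1415 d.
K_eq = L / Σ(b_i/K_i) = 22.23 / 1415 = 0.01571 m/day.
Q = K_eq · A · (Δh/L) = 0.01571 × 1450 × (4.68/22.23) = 4.795 m³/day.

4.79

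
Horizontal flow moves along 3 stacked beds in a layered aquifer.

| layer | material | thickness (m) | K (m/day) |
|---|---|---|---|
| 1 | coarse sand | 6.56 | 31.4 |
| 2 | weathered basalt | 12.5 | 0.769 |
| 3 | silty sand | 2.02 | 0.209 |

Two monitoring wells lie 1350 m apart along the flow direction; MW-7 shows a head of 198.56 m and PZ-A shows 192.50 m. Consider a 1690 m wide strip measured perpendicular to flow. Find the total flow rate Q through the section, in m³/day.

1640

Flow is parallel to layering, so each bed carries its own Darcy discharge and the transmissivities add.
Σ(K_i·b_i) = 31.4×6.56 + 0.769×12.5 + 0.209×2.02 = 216.0 m²/day.
Hydraulic gradient i = (198.56 − 192.50) / 1350 = 6.06 / 1350 = 0.004489.
Q = Σ(K_i·b_i) · W · i = 216.0 × 1690 × 0.004489 = 1639 m³/day.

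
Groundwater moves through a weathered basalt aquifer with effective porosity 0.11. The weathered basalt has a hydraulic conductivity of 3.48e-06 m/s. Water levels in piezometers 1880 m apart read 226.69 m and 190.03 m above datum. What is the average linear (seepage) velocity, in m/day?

0.0533

Convert K: 3.48e-06 m/s × 86400 = 0.3007 m/day.
Hydraulic gradient i = (226.69 − 190.03) / 1880 = 36.66 / 1880 = 0.01950.
Darcy flux q = K · i = 0.3007 × 0.01950 = 0.005863 m/day.
Seepage velocity v = q / n_e = 0.005863 / 0.11 = 0.05330 m/day.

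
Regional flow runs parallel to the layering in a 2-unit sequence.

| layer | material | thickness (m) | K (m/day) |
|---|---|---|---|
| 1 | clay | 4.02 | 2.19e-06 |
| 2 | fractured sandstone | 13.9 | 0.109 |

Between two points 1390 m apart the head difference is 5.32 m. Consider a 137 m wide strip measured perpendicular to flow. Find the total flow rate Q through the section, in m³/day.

0.794

Flow is parallel to layering, so each bed carries its own Darcy discharge and the transmissivities add.
Σ(K_i·b_i) = 2.19e-06×4.02 + 0.109×13.9 = 1.515 m²/day.
Hydraulic gradient i = Δh / L = 5.32 / 1390 = 0.003827.
Q = Σ(K_i·b_i) · W · i = 1.515 × 137 × 0.003827 = 0.7944 m³/day.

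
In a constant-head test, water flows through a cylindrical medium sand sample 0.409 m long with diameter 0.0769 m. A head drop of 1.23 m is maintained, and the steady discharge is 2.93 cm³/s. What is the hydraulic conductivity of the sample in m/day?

18.1

Cross-sectional area A = π·(d/2)² = π × (0.0769/2)² = 0.004645 m².
Convert discharge: 2.93 cm³/s = 2.930e-06 m³/s.
Darcy's law rearranged: K = Q·L / (A·Δh) = 2.930e-06 × 0.409 / (0.004645 × 1.23) = 0.0002098 m/s = 18.12 m/day.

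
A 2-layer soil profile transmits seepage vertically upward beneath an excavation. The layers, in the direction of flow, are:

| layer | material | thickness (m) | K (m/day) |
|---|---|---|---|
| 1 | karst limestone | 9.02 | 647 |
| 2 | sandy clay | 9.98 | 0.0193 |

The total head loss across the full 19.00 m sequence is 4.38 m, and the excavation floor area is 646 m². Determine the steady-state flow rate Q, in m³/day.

5.47

Flow is perpendicular to layering, so the layers act in series and the equivalent K is the thickness-weighted harmonic mean.
Total thickness L = 9.02 + 9.98 = 19.00 m.
Σ(b_i/K_i) = 9.02/647 + 9.98/0.0193 = 517.1 d.
K_eq = L / Σ(b_i/K_i) = 19.00 / 517.1 = 0.03674 m/day.
Q = K_eq · A · (Δh/L) = 0.03674 × 646 × (4.38/19.00) = 5.472 m³/day.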